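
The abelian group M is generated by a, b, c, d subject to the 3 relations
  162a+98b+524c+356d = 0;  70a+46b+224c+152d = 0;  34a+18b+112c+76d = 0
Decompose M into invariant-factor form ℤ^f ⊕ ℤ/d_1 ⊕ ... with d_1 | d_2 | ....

rank_ℚ(R)=3; free=4−3=1
SNF(R) diag = [2, 4, 12] → torsion [2, 4, 12]

Answer: M ≅ ℤ^1 ⊕ ℤ/2 ⊕ ℤ/4 ⊕ ℤ/12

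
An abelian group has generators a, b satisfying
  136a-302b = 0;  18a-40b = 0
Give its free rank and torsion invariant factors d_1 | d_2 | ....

Answer: M ≅ ℤ/2 ⊕ ℤ/2

Derivation:
rank_ℚ(R)=2; free=2−2=0
SNF(R) diag = [2, 2] → torsion [2, 2]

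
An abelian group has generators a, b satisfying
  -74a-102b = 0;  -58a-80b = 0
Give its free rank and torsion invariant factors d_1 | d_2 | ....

Answer: M ≅ ℤ/2 ⊕ ℤ/2

Derivation:
rank_ℚ(R)=2; free=2−2=0
SNF(R) diag = [2, 2] → torsion [2, 2]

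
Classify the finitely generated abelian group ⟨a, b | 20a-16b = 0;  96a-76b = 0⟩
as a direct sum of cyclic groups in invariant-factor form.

rank_ℚ(R)=2; free=2−2=0
SNF(R) diag = [4, 4] → torsion [4, 4]

Answer: M ≅ ℤ/4 ⊕ ℤ/4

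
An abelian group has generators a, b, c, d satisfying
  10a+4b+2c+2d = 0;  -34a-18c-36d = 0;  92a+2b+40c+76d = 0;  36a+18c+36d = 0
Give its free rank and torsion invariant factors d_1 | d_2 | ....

Answer: M ≅ ℤ/2 ⊕ ℤ/2 ⊕ ℤ/6 ⊕ ℤ/18

Derivation:
rank_ℚ(R)=4; free=4−4=0
SNF(R) diag = [2, 2, 6, 18] → torsion [2, 2, 6, 18]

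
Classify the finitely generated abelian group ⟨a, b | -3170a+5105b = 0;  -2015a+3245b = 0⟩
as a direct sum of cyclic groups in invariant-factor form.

rank_ℚ(R)=2; free=2−2=0
SNF(R) diag = [5, 15] → torsion [5, 15]

Answer: M ≅ ℤ/5 ⊕ ℤ/15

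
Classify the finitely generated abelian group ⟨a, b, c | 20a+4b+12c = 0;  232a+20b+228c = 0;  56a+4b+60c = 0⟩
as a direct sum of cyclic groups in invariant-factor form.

rank_ℚ(R)=3; free=3−3=0
SNF(R) diag = [4, 12, 24] → torsion [4, 12, 24]

Answer: M ≅ ℤ/4 ⊕ ℤ/12 ⊕ ℤ/24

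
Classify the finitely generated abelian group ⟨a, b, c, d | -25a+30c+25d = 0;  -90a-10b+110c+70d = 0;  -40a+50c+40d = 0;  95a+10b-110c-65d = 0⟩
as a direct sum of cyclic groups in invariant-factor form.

Answer: M ≅ ℤ/5 ⊕ ℤ/10 ⊕ ℤ/10 ⊕ ℤ/10

Derivation:
rank_ℚ(R)=4; free=4−4=0
SNF(R) diag = [5, 10, 10, 10] → torsion [5, 10, 10, 10]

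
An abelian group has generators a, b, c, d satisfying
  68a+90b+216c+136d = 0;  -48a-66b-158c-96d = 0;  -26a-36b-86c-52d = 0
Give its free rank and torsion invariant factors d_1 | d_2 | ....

rank_ℚ(R)=3; free=4−3=1
SNF(R) diag = [2, 2, 6] → torsion [2, 2, 6]

Answer: M ≅ ℤ^1 ⊕ ℤ/2 ⊕ ℤ/2 ⊕ ℤ/6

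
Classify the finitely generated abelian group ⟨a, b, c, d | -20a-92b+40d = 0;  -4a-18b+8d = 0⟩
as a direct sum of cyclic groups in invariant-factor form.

rank_ℚ(R)=2; free=4−2=2
SNF(R) diag = [2, 4] → torsion [2, 4]

Answer: M ≅ ℤ^2 ⊕ ℤ/2 ⊕ ℤ/4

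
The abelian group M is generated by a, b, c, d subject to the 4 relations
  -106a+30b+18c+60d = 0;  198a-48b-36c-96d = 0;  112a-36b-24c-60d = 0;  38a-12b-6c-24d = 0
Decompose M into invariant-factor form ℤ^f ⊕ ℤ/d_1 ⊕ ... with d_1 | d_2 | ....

rank_ℚ(R)=4; free=4−4=0
SNF(R) diag = [2, 6, 6, 12] → torsion [2, 6, 6, 12]

Answer: M ≅ ℤ/2 ⊕ ℤ/6 ⊕ ℤ/6 ⊕ ℤ/12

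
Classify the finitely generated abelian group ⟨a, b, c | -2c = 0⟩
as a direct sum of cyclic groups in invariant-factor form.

rank_ℚ(R)=1; free=3−1=2
SNF(R) diag = [2] → torsion [2]

Answer: M ≅ ℤ^2 ⊕ ℤ/2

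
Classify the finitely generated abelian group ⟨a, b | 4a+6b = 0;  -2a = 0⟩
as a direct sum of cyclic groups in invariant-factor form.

rank_ℚ(R)=2; free=2−2=0
SNF(R) diag = [2, 6] → torsion [2, 6]

Answer: M ≅ ℤ/2 ⊕ ℤ/6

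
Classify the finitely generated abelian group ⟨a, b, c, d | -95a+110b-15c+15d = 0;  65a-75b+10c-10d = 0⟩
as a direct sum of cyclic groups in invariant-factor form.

Answer: M ≅ ℤ^2 ⊕ ℤ/5 ⊕ ℤ/5

Derivation:
rank_ℚ(R)=2; free=4−2=2
SNF(R) diag = [5, 5] → torsion [5, 5]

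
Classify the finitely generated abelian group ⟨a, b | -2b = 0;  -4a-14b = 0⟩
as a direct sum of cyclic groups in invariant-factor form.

rank_ℚ(R)=2; free=2−2=0
SNF(R) diag = [2, 4] → torsion [2, 4]

Answer: M ≅ ℤ/2 ⊕ ℤ/4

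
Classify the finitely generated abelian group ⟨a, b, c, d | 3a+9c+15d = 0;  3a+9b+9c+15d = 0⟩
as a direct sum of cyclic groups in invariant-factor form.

rank_ℚ(R)=2; free=4−2=2
SNF(R) diag = [3, 9] → torsion [3, 9]

Answer: M ≅ ℤ^2 ⊕ ℤ/3 ⊕ ℤ/9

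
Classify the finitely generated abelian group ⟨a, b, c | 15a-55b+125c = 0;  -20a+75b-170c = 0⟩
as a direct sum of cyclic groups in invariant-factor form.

Answer: M ≅ ℤ^1 ⊕ ℤ/5 ⊕ ℤ/5

Derivation:
rank_ℚ(R)=2; free=3−2=1
SNF(R) diag = [5, 5] → torsion [5, 5]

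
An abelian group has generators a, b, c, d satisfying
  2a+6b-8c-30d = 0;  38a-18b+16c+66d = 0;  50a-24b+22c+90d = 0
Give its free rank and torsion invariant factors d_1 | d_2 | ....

Answer: M ≅ ℤ^1 ⊕ ℤ/2 ⊕ ℤ/6 ⊕ ℤ/12

Derivation:
rank_ℚ(R)=3; free=4−3=1
SNF(R) diag = [2, 6, 12] → torsion [2, 6, 12]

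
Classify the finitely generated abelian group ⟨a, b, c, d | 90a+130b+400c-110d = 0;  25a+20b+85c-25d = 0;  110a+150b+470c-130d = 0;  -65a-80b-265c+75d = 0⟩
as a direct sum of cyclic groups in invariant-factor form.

Answer: M ≅ ℤ/5 ⊕ ℤ/10 ⊕ ℤ/10 ⊕ ℤ/10

Derivation:
rank_ℚ(R)=4; free=4−4=0
SNF(R) diag = [5, 10, 10, 10] → torsion [5, 10, 10, 10]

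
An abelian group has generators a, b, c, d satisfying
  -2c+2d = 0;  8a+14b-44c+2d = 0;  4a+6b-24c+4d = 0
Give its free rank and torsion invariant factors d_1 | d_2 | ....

Answer: M ≅ ℤ^1 ⊕ ℤ/2 ⊕ ℤ/2 ⊕ ℤ/2

Derivation:
rank_ℚ(R)=3; free=4−3=1
SNF(R) diag = [2, 2, 2] → torsion [2, 2, 2]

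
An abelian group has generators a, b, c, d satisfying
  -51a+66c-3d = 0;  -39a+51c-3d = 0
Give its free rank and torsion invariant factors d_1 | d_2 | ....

Answer: M ≅ ℤ^2 ⊕ ℤ/3 ⊕ ℤ/3

Derivation:
rank_ℚ(R)=2; free=4−2=2
SNF(R) diag = [3, 3] → torsion [3, 3]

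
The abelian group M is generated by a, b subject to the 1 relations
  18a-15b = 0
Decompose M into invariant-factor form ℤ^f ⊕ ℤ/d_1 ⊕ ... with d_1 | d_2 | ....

rank_ℚ(R)=1; free=2−1=1
SNF(R) diag = [3] → torsion [3]

Answer: M ≅ ℤ^1 ⊕ ℤ/3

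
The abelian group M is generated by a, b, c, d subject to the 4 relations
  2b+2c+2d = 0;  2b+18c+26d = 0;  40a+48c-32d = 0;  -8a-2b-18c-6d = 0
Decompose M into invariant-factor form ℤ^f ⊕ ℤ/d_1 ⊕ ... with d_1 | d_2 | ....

Answer: M ≅ ℤ/2 ⊕ ℤ/4 ⊕ ℤ/8 ⊕ ℤ/16

Derivation:
rank_ℚ(R)=4; free=4−4=0
SNF(R) diag = [2, 4, 8, 16] → torsion [2, 4, 8, 16]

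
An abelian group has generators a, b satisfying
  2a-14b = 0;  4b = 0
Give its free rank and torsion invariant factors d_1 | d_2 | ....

Answer: M ≅ ℤ/2 ⊕ ℤ/4

Derivation:
rank_ℚ(R)=2; free=2−2=0
SNF(R) diag = [2, 4] → torsion [2, 4]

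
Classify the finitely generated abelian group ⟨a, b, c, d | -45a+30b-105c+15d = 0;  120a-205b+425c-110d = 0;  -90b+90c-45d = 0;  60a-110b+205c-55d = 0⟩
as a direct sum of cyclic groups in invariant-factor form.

Answer: M ≅ ℤ/5 ⊕ ℤ/15 ⊕ ℤ/45 ⊕ ℤ/45

Derivation:
rank_ℚ(R)=4; free=4−4=0
SNF(R) diag = [5, 15, 45, 45] → torsion [5, 15, 45, 45]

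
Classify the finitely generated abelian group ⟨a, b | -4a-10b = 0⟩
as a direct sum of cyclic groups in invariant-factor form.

rank_ℚ(R)=1; free=2−1=1
SNF(R) diag = [2] → torsion [2]

Answer: M ≅ ℤ^1 ⊕ ℤ/2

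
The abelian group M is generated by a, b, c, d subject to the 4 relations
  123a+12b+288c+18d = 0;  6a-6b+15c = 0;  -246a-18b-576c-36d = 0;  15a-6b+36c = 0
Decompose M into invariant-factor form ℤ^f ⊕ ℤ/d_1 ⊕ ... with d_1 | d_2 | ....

rank_ℚ(R)=4; free=4−4=0
SNF(R) diag = [3, 3, 6, 18] → torsion [3, 3, 6, 18]

Answer: M ≅ ℤ/3 ⊕ ℤ/3 ⊕ ℤ/6 ⊕ ℤ/18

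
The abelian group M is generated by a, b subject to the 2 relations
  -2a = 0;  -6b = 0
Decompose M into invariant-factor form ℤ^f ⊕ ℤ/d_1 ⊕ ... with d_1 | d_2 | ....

Answer: M ≅ ℤ/2 ⊕ ℤ/6

Derivation:
rank_ℚ(R)=2; free=2−2=0
SNF(R) diag = [2, 6] → torsion [2, 6]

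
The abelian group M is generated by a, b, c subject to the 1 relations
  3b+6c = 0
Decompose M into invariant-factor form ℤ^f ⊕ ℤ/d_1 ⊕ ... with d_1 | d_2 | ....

rank_ℚ(R)=1; free=3−1=2
SNF(R) diag = [3] → torsion [3]

Answer: M ≅ ℤ^2 ⊕ ℤ/3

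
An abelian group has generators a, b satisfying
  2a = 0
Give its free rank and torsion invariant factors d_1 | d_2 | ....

Answer: M ≅ ℤ^1 ⊕ ℤ/2

Derivation:
rank_ℚ(R)=1; free=2−1=1
SNF(R) diag = [2] → torsion [2]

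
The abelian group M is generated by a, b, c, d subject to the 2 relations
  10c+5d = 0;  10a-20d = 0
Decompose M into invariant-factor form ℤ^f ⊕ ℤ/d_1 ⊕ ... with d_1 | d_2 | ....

Answer: M ≅ ℤ^2 ⊕ ℤ/5 ⊕ ℤ/10

Derivation:
rank_ℚ(R)=2; free=4−2=2
SNF(R) diag = [5, 10] → torsion [5, 10]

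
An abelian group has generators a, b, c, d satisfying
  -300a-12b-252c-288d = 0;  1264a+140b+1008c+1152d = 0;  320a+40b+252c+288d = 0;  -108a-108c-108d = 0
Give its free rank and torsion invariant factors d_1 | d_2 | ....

rank_ℚ(R)=4; free=4−4=0
SNF(R) diag = [4, 12, 36, 108] → torsion [4, 12, 36, 108]

Answer: M ≅ ℤ/4 ⊕ ℤ/12 ⊕ ℤ/36 ⊕ ℤ/108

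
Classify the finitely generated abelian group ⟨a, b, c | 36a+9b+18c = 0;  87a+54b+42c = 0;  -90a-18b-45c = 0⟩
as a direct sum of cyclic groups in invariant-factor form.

Answer: M ≅ ℤ/3 ⊕ ℤ/9 ⊕ ℤ/9

Derivation:
rank_ℚ(R)=3; free=3−3=0
SNF(R) diag = [3, 9, 9] → torsion [3, 9, 9]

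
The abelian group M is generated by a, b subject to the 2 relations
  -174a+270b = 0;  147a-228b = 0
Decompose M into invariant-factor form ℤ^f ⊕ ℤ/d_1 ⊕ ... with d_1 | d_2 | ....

rank_ℚ(R)=2; free=2−2=0
SNF(R) diag = [3, 6] → torsion [3, 6]

Answer: M ≅ ℤ/3 ⊕ ℤ/6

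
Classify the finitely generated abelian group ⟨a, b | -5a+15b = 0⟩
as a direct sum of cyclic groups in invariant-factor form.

Answer: M ≅ ℤ^1 ⊕ ℤ/5

Derivation:
rank_ℚ(R)=1; free=2−1=1
SNF(R) diag = [5] → torsion [5]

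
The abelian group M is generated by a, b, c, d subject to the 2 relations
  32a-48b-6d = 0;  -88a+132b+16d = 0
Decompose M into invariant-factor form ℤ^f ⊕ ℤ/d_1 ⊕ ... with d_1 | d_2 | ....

rank_ℚ(R)=2; free=4−2=2
SNF(R) diag = [2, 4] → torsion [2, 4]

Answer: M ≅ ℤ^2 ⊕ ℤ/2 ⊕ ℤ/4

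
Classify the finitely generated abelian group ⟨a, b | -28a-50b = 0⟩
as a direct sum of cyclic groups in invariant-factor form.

rank_ℚ(R)=1; free=2−1=1
SNF(R) diag = [2] → torsion [2]

Answer: M ≅ ℤ^1 ⊕ ℤ/2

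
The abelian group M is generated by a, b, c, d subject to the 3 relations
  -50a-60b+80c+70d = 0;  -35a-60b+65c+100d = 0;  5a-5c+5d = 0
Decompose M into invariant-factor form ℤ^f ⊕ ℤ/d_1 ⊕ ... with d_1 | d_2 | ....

Answer: M ≅ ℤ^1 ⊕ ℤ/5 ⊕ ℤ/15 ⊕ ℤ/30

Derivation:
rank_ℚ(R)=3; free=4−3=1
SNF(R) diag = [5, 15, 30] → torsion [5, 15, 30]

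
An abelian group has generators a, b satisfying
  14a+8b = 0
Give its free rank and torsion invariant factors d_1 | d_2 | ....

rank_ℚ(R)=1; free=2−1=1
SNF(R) diag = [2] → torsion [2]

Answer: M ≅ ℤ^1 ⊕ ℤ/2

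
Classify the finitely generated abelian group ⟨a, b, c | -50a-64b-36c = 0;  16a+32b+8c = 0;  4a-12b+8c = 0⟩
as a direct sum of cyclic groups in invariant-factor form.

Answer: M ≅ ℤ/2 ⊕ ℤ/4 ⊕ ℤ/8

Derivation:
rank_ℚ(R)=3; free=3−3=0
SNF(R) diag = [2, 4, 8] → torsion [2, 4, 8]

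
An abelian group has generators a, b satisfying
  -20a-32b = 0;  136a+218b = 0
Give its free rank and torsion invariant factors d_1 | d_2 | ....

Answer: M ≅ ℤ/2 ⊕ ℤ/4

Derivation:
rank_ℚ(R)=2; free=2−2=0
SNF(R) diag = [2, 4] → torsion [2, 4]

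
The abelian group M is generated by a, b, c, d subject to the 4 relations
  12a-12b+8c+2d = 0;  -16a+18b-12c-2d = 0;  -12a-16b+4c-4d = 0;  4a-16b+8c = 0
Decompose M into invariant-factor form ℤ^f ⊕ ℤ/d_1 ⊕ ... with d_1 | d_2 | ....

rank_ℚ(R)=4; free=4−4=0
SNF(R) diag = [2, 2, 4, 4] → torsion [2, 2, 4, 4]

Answer: M ≅ ℤ/2 ⊕ ℤ/2 ⊕ ℤ/4 ⊕ ℤ/4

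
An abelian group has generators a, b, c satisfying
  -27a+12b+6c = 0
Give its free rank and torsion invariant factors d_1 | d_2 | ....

rank_ℚ(R)=1; free=3−1=2
SNF(R) diag = [3] → torsion [3]

Answer: M ≅ ℤ^2 ⊕ ℤ/3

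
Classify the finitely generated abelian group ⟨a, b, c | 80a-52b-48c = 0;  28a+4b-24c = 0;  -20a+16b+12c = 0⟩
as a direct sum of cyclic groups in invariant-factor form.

rank_ℚ(R)=3; free=3−3=0
SNF(R) diag = [4, 12, 36] → torsion [4, 12, 36]

Answer: M ≅ ℤ/4 ⊕ ℤ/12 ⊕ ℤ/36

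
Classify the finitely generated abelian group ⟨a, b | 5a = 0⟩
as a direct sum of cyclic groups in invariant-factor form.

Answer: M ≅ ℤ^1 ⊕ ℤ/5

Derivation:
rank_ℚ(R)=1; free=2−1=1
SNF(R) diag = [5] → torsion [5]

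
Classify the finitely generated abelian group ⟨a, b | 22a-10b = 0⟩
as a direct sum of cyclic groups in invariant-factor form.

Answer: M ≅ ℤ^1 ⊕ ℤ/2

Derivation:
rank_ℚ(R)=1; free=2−1=1
SNF(R) diag = [2] → torsion [2]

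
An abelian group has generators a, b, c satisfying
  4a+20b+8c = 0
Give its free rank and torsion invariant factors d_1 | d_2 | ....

Answer: M ≅ ℤ^2 ⊕ ℤ/4

Derivation:
rank_ℚ(R)=1; free=3−1=2
SNF(R) diag = [4] → torsion [4]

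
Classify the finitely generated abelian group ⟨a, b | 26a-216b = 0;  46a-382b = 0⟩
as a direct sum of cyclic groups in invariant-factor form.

Answer: M ≅ ℤ/2 ⊕ ℤ/2

Derivation:
rank_ℚ(R)=2; free=2−2=0
SNF(R) diag = [2, 2] → torsion [2, 2]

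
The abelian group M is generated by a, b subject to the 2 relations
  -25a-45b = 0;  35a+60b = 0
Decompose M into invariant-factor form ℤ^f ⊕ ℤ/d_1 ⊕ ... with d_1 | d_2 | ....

rank_ℚ(R)=2; free=2−2=0
SNF(R) diag = [5, 15] → torsion [5, 15]

Answer: M ≅ ℤ/5 ⊕ ℤ/15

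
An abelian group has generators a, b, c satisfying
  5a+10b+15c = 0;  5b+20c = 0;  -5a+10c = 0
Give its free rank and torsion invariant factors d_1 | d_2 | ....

Answer: M ≅ ℤ/5 ⊕ ℤ/5 ⊕ ℤ/15

Derivation:
rank_ℚ(R)=3; free=3−3=0
SNF(R) diag = [5, 5, 15] → torsion [5, 5, 15]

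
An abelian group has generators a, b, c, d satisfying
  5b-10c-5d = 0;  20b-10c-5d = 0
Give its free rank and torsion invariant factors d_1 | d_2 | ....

Answer: M ≅ ℤ^2 ⊕ ℤ/5 ⊕ ℤ/15

Derivation:
rank_ℚ(R)=2; free=4−2=2
SNF(R) diag = [5, 15] → torsion [5, 15]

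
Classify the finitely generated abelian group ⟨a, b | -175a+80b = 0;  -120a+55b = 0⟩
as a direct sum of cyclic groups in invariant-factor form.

rank_ℚ(R)=2; free=2−2=0
SNF(R) diag = [5, 5] → torsion [5, 5]

Answer: M ≅ ℤ/5 ⊕ ℤ/5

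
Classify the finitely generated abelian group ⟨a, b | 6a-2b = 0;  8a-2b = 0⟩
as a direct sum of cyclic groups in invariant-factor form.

Answer: M ≅ ℤ/2 ⊕ ℤ/2

Derivation:
rank_ℚ(R)=2; free=2−2=0
SNF(R) diag = [2, 2] → torsion [2, 2]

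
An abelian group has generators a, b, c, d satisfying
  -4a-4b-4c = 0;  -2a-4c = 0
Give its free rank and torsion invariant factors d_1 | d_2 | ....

rank_ℚ(R)=2; free=4−2=2
SNF(R) diag = [2, 4] → torsion [2, 4]

Answer: M ≅ ℤ^2 ⊕ ℤ/2 ⊕ ℤ/4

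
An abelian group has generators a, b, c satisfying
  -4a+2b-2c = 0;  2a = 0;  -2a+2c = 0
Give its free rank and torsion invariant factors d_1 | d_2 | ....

Answer: M ≅ ℤ/2 ⊕ ℤ/2 ⊕ ℤ/2

Derivation:
rank_ℚ(R)=3; free=3−3=0
SNF(R) diag = [2, 2, 2] → torsion [2, 2, 2]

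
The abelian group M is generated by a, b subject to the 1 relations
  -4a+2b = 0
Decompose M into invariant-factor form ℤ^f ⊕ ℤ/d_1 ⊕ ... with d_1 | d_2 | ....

Answer: M ≅ ℤ^1 ⊕ ℤ/2

Derivation:
rank_ℚ(R)=1; free=2−1=1
SNF(R) diag = [2] → torsion [2]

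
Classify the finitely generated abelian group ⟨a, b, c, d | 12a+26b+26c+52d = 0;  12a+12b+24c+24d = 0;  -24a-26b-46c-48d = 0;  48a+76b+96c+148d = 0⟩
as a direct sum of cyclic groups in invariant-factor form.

rank_ℚ(R)=4; free=4−4=0
SNF(R) diag = [2, 4, 12, 12] → torsion [2, 4, 12, 12]

Answer: M ≅ ℤ/2 ⊕ ℤ/4 ⊕ ℤ/12 ⊕ ℤ/12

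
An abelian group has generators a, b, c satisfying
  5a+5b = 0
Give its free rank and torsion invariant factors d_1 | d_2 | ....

rank_ℚ(R)=1; free=3−1=2
SNF(R) diag = [5] → torsion [5]

Answer: M ≅ ℤ^2 ⊕ ℤ/5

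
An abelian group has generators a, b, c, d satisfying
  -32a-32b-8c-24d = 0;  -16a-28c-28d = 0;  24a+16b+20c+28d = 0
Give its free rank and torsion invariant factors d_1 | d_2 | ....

rank_ℚ(R)=3; free=4−3=1
SNF(R) diag = [4, 8, 16] → torsion [4, 8, 16]

Answer: M ≅ ℤ^1 ⊕ ℤ/4 ⊕ ℤ/8 ⊕ ℤ/16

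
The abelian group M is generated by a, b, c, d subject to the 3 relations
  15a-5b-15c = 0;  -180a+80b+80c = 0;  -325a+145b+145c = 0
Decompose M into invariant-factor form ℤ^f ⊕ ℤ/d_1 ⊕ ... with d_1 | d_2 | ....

Answer: M ≅ ℤ^1 ⊕ ℤ/5 ⊕ ℤ/10 ⊕ ℤ/20

Derivation:
rank_ℚ(R)=3; free=4−3=1
SNF(R) diag = [5, 10, 20] → torsion [5, 10, 20]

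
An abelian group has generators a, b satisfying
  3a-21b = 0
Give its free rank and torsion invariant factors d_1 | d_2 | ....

Answer: M ≅ ℤ^1 ⊕ ℤ/3

Derivation:
rank_ℚ(R)=1; free=2−1=1
SNF(R) diag = [3] → torsion [3]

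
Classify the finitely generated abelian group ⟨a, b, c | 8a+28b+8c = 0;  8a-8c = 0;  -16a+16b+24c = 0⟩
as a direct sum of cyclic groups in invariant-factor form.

Answer: M ≅ ℤ/4 ⊕ ℤ/8 ⊕ ℤ/8

Derivation:
rank_ℚ(R)=3; free=3−3=0
SNF(R) diag = [4, 8, 8] → torsion [4, 8, 8]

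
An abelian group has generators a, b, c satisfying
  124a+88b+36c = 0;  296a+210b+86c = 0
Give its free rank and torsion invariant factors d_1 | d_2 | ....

Answer: M ≅ ℤ^1 ⊕ ℤ/2 ⊕ ℤ/4

Derivation:
rank_ℚ(R)=2; free=3−2=1
SNF(R) diag = [2, 4] → torsion [2, 4]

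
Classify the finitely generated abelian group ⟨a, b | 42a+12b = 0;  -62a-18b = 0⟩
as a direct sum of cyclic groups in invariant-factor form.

Answer: M ≅ ℤ/2 ⊕ ℤ/6

Derivation:
rank_ℚ(R)=2; free=2−2=0
SNF(R) diag = [2, 6] → torsion [2, 6]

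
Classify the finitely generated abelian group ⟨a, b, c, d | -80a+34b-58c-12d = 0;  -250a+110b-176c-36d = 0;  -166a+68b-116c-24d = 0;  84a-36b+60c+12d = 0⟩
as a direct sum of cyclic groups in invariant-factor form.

rank_ℚ(R)=4; free=4−4=0
SNF(R) diag = [2, 6, 6, 12] → torsion [2, 6, 6, 12]

Answer: M ≅ ℤ/2 ⊕ ℤ/6 ⊕ ℤ/6 ⊕ ℤ/12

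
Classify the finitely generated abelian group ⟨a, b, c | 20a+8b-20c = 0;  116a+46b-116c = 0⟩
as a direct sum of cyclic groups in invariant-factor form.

Answer: M ≅ ℤ^1 ⊕ ℤ/2 ⊕ ℤ/4

Derivation:
rank_ℚ(R)=2; free=3−2=1
SNF(R) diag = [2, 4] → torsion [2, 4]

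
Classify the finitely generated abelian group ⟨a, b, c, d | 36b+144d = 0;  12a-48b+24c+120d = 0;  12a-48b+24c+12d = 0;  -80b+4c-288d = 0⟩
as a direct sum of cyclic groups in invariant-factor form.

rank_ℚ(R)=4; free=4−4=0
SNF(R) diag = [4, 12, 36, 108] → torsion [4, 12, 36, 108]

Answer: M ≅ ℤ/4 ⊕ ℤ/12 ⊕ ℤ/36 ⊕ ℤ/108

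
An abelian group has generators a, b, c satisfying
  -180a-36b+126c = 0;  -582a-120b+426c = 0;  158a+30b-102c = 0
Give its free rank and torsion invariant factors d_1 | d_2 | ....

rank_ℚ(R)=3; free=3−3=0
SNF(R) diag = [2, 6, 18] → torsion [2, 6, 18]

Answer: M ≅ ℤ/2 ⊕ ℤ/6 ⊕ ℤ/18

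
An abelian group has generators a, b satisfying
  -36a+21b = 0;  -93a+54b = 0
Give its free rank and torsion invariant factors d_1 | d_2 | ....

rank_ℚ(R)=2; free=2−2=0
SNF(R) diag = [3, 3] → torsion [3, 3]

Answer: M ≅ ℤ/3 ⊕ ℤ/3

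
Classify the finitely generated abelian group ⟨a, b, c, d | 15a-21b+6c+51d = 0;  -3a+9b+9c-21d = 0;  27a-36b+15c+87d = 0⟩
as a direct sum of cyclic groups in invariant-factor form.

Answer: M ≅ ℤ^1 ⊕ ℤ/3 ⊕ ℤ/3 ⊕ ℤ/3

Derivation:
rank_ℚ(R)=3; free=4−3=1
SNF(R) diag = [3, 3, 3] → torsion [3, 3, 3]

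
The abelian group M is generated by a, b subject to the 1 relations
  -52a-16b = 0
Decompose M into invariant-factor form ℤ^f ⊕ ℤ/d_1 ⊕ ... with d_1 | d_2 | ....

rank_ℚ(R)=1; free=2−1=1
SNF(R) diag = [4] → torsion [4]

Answer: M ≅ ℤ^1 ⊕ ℤ/4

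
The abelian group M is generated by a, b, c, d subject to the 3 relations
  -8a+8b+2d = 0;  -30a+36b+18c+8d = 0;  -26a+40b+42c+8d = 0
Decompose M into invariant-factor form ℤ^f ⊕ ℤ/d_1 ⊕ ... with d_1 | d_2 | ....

Answer: M ≅ ℤ^1 ⊕ ℤ/2 ⊕ ℤ/2 ⊕ ℤ/4

Derivation:
rank_ℚ(R)=3; free=4−3=1
SNF(R) diag = [2, 2, 4] → torsion [2, 2, 4]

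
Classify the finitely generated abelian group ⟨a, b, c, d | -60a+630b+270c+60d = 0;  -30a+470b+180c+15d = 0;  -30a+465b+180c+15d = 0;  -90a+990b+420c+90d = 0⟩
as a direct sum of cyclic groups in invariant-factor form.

rank_ℚ(R)=4; free=4−4=0
SNF(R) diag = [5, 15, 30, 30] → torsion [5, 15, 30, 30]

Answer: M ≅ ℤ/5 ⊕ ℤ/15 ⊕ ℤ/30 ⊕ ℤ/30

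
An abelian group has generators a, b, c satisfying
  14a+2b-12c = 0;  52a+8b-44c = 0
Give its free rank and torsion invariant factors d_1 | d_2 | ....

rank_ℚ(R)=2; free=3−2=1
SNF(R) diag = [2, 4] → torsion [2, 4]

Answer: M ≅ ℤ^1 ⊕ ℤ/2 ⊕ ℤ/4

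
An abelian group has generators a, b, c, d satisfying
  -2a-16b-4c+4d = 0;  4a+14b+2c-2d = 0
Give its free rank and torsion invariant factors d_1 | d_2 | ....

Answer: M ≅ ℤ^2 ⊕ ℤ/2 ⊕ ℤ/6

Derivation:
rank_ℚ(R)=2; free=4−2=2
SNF(R) diag = [2, 6] → torsion [2, 6]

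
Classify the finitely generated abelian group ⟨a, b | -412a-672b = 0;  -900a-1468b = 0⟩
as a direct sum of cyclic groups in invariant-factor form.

rank_ℚ(R)=2; free=2−2=0
SNF(R) diag = [4, 4] → torsion [4, 4]

Answer: M ≅ ℤ/4 ⊕ ℤ/4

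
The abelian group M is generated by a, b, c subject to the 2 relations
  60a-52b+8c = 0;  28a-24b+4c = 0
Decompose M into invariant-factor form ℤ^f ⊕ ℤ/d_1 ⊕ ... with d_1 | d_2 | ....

rank_ℚ(R)=2; free=3−2=1
SNF(R) diag = [4, 4] → torsion [4, 4]

Answer: M ≅ ℤ^1 ⊕ ℤ/4 ⊕ ℤ/4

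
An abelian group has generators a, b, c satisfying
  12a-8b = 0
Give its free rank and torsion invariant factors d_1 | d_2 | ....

rank_ℚ(R)=1; free=3−1=2
SNF(R) diag = [4] → torsion [4]

Answer: M ≅ ℤ^2 ⊕ ℤ/4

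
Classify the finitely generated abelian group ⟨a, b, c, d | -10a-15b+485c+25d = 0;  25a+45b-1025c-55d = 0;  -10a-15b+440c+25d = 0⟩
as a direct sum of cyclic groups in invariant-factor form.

rank_ℚ(R)=3; free=4−3=1
SNF(R) diag = [5, 15, 45] → torsion [5, 15, 45]

Answer: M ≅ ℤ^1 ⊕ ℤ/5 ⊕ ℤ/15 ⊕ ℤ/45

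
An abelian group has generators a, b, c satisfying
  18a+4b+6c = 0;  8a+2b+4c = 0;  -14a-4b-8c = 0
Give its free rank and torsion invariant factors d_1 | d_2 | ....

rank_ℚ(R)=3; free=3−3=0
SNF(R) diag = [2, 2, 2] → torsion [2, 2, 2]

Answer: M ≅ ℤ/2 ⊕ ℤ/2 ⊕ ℤ/2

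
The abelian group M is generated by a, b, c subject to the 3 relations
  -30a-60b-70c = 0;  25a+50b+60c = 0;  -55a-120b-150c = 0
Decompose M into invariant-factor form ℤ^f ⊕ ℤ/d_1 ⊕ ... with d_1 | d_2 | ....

rank_ℚ(R)=3; free=3−3=0
SNF(R) diag = [5, 10, 10] → torsion [5, 10, 10]

Answer: M ≅ ℤ/5 ⊕ ℤ/10 ⊕ ℤ/10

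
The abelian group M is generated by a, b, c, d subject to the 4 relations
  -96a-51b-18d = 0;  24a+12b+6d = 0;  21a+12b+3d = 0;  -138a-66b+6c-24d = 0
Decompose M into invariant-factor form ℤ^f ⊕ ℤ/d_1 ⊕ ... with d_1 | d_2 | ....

rank_ℚ(R)=4; free=4−4=0
SNF(R) diag = [3, 3, 6, 6] → torsion [3, 3, 6, 6]

Answer: M ≅ ℤ/3 ⊕ ℤ/3 ⊕ ℤ/6 ⊕ ℤ/6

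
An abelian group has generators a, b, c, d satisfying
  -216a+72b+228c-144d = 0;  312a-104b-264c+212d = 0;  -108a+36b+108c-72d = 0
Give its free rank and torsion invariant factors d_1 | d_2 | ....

Answer: M ≅ ℤ^1 ⊕ ℤ/4 ⊕ ℤ/12 ⊕ ℤ/36

Derivation:
rank_ℚ(R)=3; free=4−3=1
SNF(R) diag = [4, 12, 36] → torsion [4, 12, 36]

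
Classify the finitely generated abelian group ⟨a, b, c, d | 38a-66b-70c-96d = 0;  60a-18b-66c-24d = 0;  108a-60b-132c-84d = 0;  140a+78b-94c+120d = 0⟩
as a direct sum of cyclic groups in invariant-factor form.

rank_ℚ(R)=4; free=4−4=0
SNF(R) diag = [2, 6, 12, 36] → torsion [2, 6, 12, 36]

Answer: M ≅ ℤ/2 ⊕ ℤ/6 ⊕ ℤ/12 ⊕ ℤ/36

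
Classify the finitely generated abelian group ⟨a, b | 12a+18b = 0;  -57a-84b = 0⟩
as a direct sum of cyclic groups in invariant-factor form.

rank_ℚ(R)=2; free=2−2=0
SNF(R) diag = [3, 6] → torsion [3, 6]

Answer: M ≅ ℤ/3 ⊕ ℤ/6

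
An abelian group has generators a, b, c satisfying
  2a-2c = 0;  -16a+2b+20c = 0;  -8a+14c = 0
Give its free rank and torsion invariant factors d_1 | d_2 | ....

Answer: M ≅ ℤ/2 ⊕ ℤ/2 ⊕ ℤ/6

Derivation:
rank_ℚ(R)=3; free=3−3=0
SNF(R) diag = [2, 2, 6] → torsion [2, 2, 6]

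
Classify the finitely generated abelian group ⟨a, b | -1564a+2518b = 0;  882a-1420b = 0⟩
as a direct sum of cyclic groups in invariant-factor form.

rank_ℚ(R)=2; free=2−2=0
SNF(R) diag = [2, 2] → torsion [2, 2]

Answer: M ≅ ℤ/2 ⊕ ℤ/2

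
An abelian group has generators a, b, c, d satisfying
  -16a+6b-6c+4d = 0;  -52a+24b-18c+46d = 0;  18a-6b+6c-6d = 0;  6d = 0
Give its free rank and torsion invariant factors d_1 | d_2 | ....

rank_ℚ(R)=4; free=4−4=0
SNF(R) diag = [2, 6, 6, 6] → torsion [2, 6, 6, 6]

Answer: M ≅ ℤ/2 ⊕ ℤ/6 ⊕ ℤ/6 ⊕ ℤ/6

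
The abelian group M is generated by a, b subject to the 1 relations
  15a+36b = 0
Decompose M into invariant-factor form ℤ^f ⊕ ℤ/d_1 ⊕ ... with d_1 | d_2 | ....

rank_ℚ(R)=1; free=2−1=1
SNF(R) diag = [3] → torsion [3]

Answer: M ≅ ℤ^1 ⊕ ℤ/3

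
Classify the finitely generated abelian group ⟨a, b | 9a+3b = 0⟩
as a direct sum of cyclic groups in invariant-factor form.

rank_ℚ(R)=1; free=2−1=1
SNF(R) diag = [3] → torsion [3]

Answer: M ≅ ℤ^1 ⊕ ℤ/3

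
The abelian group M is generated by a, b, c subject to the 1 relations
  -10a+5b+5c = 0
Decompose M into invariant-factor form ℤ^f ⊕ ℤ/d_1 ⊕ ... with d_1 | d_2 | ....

Answer: M ≅ ℤ^2 ⊕ ℤ/5

Derivation:
rank_ℚ(R)=1; free=3−1=2
SNF(R) diag = [5] → torsion [5]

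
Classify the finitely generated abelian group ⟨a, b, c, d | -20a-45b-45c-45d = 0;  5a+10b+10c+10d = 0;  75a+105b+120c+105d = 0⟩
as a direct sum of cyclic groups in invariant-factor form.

Answer: M ≅ ℤ^1 ⊕ ℤ/5 ⊕ ℤ/5 ⊕ ℤ/15

Derivation:
rank_ℚ(R)=3; free=4−3=1
SNF(R) diag = [5, 5, 15] → torsion [5, 5, 15]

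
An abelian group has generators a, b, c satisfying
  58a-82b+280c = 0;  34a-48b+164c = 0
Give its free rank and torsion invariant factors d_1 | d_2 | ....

rank_ℚ(R)=2; free=3−2=1
SNF(R) diag = [2, 2] → torsion [2, 2]

Answer: M ≅ ℤ^1 ⊕ ℤ/2 ⊕ ℤ/2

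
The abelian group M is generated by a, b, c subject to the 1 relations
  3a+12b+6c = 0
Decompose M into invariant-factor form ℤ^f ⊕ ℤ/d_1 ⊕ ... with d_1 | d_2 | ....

rank_ℚ(R)=1; free=3−1=2
SNF(R) diag = [3] → torsion [3]

Answer: M ≅ ℤ^2 ⊕ ℤ/3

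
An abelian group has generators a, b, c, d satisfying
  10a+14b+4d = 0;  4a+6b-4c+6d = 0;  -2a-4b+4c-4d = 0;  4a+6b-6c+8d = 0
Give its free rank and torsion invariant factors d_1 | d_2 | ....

rank_ℚ(R)=4; free=4−4=0
SNF(R) diag = [2, 2, 2, 2] → torsion [2, 2, 2, 2]

Answer: M ≅ ℤ/2 ⊕ ℤ/2 ⊕ ℤ/2 ⊕ ℤ/2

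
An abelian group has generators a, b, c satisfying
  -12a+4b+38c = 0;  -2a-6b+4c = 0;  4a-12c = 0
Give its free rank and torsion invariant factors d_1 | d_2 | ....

Answer: M ≅ ℤ/2 ⊕ ℤ/2 ⊕ ℤ/4

Derivation:
rank_ℚ(R)=3; free=3−3=0
SNF(R) diag = [2, 2, 4] → torsion [2, 2, 4]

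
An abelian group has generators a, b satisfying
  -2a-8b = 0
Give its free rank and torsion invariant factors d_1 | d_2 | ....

rank_ℚ(R)=1; free=2−1=1
SNF(R) diag = [2] → torsion [2]

Answer: M ≅ ℤ^1 ⊕ ℤ/2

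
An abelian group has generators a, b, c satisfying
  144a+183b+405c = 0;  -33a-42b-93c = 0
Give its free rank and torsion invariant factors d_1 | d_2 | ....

rank_ℚ(R)=2; free=3−2=1
SNF(R) diag = [3, 3] → torsion [3, 3]

Answer: M ≅ ℤ^1 ⊕ ℤ/3 ⊕ ℤ/3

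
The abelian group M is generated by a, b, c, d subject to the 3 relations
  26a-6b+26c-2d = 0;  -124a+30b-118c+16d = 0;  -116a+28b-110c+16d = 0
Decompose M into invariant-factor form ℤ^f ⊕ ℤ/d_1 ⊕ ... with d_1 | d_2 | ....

Answer: M ≅ ℤ^1 ⊕ ℤ/2 ⊕ ℤ/2 ⊕ ℤ/6

Derivation:
rank_ℚ(R)=3; free=4−3=1
SNF(R) diag = [2, 2, 6] → torsion [2, 2, 6]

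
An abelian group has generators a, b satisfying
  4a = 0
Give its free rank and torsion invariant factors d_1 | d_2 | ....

Answer: M ≅ ℤ^1 ⊕ ℤ/4

Derivation:
rank_ℚ(R)=1; free=2−1=1
SNF(R) diag = [4] → torsion [4]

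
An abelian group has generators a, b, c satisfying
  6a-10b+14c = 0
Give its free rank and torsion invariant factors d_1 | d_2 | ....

rank_ℚ(R)=1; free=3−1=2
SNF(R) diag = [2] → torsion [2]

Answer: M ≅ ℤ^2 ⊕ ℤ/2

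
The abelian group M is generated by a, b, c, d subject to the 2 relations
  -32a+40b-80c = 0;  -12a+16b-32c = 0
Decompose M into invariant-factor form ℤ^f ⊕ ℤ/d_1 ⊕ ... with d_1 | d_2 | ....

rank_ℚ(R)=2; free=4−2=2
SNF(R) diag = [4, 8] → torsion [4, 8]

Answer: M ≅ ℤ^2 ⊕ ℤ/4 ⊕ ℤ/8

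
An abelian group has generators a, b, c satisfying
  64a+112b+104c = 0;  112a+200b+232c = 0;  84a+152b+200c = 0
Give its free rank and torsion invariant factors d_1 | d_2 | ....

rank_ℚ(R)=3; free=3−3=0
SNF(R) diag = [4, 8, 8] → torsion [4, 8, 8]

Answer: M ≅ ℤ/4 ⊕ ℤ/8 ⊕ ℤ/8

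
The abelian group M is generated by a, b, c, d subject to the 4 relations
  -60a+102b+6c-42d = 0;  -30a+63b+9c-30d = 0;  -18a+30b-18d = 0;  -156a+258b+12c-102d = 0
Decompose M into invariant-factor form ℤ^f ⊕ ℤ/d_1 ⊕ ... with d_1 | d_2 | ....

rank_ℚ(R)=4; free=4−4=0
SNF(R) diag = [3, 6, 6, 18] → torsion [3, 6, 6, 18]

Answer: M ≅ ℤ/3 ⊕ ℤ/6 ⊕ ℤ/6 ⊕ ℤ/18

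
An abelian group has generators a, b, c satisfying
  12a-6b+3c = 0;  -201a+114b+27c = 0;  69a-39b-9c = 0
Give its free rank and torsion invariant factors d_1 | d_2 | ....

Answer: M ≅ ℤ/3 ⊕ ℤ/3 ⊕ ℤ/9

Derivation:
rank_ℚ(R)=3; free=3−3=0
SNF(R) diag = [3, 3, 9] → torsion [3, 3, 9]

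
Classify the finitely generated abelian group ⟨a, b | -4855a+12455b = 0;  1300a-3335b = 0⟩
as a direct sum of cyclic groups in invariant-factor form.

rank_ℚ(R)=2; free=2−2=0
SNF(R) diag = [5, 15] → torsion [5, 15]

Answer: M ≅ ℤ/5 ⊕ ℤ/15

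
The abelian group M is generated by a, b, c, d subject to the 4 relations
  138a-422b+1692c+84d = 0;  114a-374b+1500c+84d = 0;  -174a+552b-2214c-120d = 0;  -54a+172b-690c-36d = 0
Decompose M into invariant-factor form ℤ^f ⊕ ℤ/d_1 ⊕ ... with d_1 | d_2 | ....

rank_ℚ(R)=4; free=4−4=0
SNF(R) diag = [2, 6, 12, 24] → torsion [2, 6, 12, 24]

Answer: M ≅ ℤ/2 ⊕ ℤ/6 ⊕ ℤ/12 ⊕ ℤ/24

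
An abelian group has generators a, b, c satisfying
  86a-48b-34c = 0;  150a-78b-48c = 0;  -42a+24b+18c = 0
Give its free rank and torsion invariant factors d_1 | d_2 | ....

Answer: M ≅ ℤ/2 ⊕ ℤ/6 ⊕ ℤ/12

Derivation:
rank_ℚ(R)=3; free=3−3=0
SNF(R) diag = [2, 6, 12] → torsion [2, 6, 12]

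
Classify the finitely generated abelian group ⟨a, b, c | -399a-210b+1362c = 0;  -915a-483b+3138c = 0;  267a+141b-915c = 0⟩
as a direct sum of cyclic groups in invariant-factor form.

rank_ℚ(R)=3; free=3−3=0
SNF(R) diag = [3, 9, 27] → torsion [3, 9, 27]

Answer: M ≅ ℤ/3 ⊕ ℤ/9 ⊕ ℤ/27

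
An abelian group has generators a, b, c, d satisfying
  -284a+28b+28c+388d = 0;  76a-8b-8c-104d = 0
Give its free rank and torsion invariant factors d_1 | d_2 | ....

rank_ℚ(R)=2; free=4−2=2
SNF(R) diag = [4, 12] → torsion [4, 12]

Answer: M ≅ ℤ^2 ⊕ ℤ/4 ⊕ ℤ/12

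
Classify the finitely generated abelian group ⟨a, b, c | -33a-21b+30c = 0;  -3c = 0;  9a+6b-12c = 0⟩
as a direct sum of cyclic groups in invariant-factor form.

Answer: M ≅ ℤ/3 ⊕ ℤ/3 ⊕ ℤ/3

Derivation:
rank_ℚ(R)=3; free=3−3=0
SNF(R) diag = [3, 3, 3] → torsion [3, 3, 3]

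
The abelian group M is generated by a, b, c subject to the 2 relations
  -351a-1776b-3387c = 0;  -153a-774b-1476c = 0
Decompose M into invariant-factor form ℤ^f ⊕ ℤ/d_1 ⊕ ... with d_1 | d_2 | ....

rank_ℚ(R)=2; free=3−2=1
SNF(R) diag = [3, 9] → torsion [3, 9]

Answer: M ≅ ℤ^1 ⊕ ℤ/3 ⊕ ℤ/9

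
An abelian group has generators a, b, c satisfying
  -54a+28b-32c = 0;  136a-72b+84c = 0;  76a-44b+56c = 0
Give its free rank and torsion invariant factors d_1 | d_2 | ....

rank_ℚ(R)=3; free=3−3=0
SNF(R) diag = [2, 4, 4] → torsion [2, 4, 4]

Answer: M ≅ ℤ/2 ⊕ ℤ/4 ⊕ ℤ/4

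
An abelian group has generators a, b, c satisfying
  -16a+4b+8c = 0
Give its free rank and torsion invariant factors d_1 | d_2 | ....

Answer: M ≅ ℤ^2 ⊕ ℤ/4

Derivation:
rank_ℚ(R)=1; free=3−1=2
SNF(R) diag = [4] → torsion [4]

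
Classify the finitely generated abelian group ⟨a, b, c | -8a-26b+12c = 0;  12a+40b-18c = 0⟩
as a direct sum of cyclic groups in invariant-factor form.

rank_ℚ(R)=2; free=3−2=1
SNF(R) diag = [2, 2] → torsion [2, 2]

Answer: M ≅ ℤ^1 ⊕ ℤ/2 ⊕ ℤ/2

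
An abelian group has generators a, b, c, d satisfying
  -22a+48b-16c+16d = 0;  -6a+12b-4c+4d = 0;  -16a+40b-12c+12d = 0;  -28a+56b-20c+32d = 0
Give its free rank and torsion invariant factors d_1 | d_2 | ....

rank_ℚ(R)=4; free=4−4=0
SNF(R) diag = [2, 4, 4, 12] → torsion [2, 4, 4, 12]

Answer: M ≅ ℤ/2 ⊕ ℤ/4 ⊕ ℤ/4 ⊕ ℤ/12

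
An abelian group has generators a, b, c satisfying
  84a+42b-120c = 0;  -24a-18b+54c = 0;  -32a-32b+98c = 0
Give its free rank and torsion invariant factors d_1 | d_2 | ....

rank_ℚ(R)=3; free=3−3=0
SNF(R) diag = [2, 6, 12] → torsion [2, 6, 12]

Answer: M ≅ ℤ/2 ⊕ ℤ/6 ⊕ ℤ/12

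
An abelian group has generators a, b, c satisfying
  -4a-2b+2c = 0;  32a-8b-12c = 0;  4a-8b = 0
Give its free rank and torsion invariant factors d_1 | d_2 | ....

Answer: M ≅ ℤ/2 ⊕ ℤ/4 ⊕ ℤ/4

Derivation:
rank_ℚ(R)=3; free=3−3=0
SNF(R) diag = [2, 4, 4] → torsion [2, 4, 4]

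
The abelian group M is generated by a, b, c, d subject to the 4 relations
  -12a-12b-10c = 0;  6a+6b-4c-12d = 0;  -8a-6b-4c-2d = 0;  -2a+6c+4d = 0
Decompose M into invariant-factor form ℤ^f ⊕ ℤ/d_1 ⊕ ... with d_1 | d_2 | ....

rank_ℚ(R)=4; free=4−4=0
SNF(R) diag = [2, 2, 6, 6] → torsion [2, 2, 6, 6]

Answer: M ≅ ℤ/2 ⊕ ℤ/2 ⊕ ℤ/6 ⊕ ℤ/6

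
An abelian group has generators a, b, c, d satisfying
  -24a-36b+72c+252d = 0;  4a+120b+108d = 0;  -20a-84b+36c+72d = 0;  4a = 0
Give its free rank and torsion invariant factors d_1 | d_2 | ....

Answer: M ≅ ℤ/4 ⊕ ℤ/12 ⊕ ℤ/36 ⊕ ℤ/108

Derivation:
rank_ℚ(R)=4; free=4−4=0
SNF(R) diag = [4, 12, 36, 108] → torsion [4, 12, 36, 108]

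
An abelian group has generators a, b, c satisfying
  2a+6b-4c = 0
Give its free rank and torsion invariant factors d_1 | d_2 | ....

Answer: M ≅ ℤ^2 ⊕ ℤ/2

Derivation:
rank_ℚ(R)=1; free=3−1=2
SNF(R) diag = [2] → torsion [2]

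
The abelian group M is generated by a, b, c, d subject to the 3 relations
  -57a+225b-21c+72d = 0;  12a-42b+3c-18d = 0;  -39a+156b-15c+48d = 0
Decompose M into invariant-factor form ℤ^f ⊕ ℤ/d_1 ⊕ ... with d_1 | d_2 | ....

rank_ℚ(R)=3; free=4−3=1
SNF(R) diag = [3, 3, 3] → torsion [3, 3, 3]

Answer: M ≅ ℤ^1 ⊕ ℤ/3 ⊕ ℤ/3 ⊕ ℤ/3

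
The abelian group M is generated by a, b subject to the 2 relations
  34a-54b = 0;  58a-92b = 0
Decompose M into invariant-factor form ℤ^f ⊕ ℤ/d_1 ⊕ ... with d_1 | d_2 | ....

rank_ℚ(R)=2; free=2−2=0
SNF(R) diag = [2, 2] → torsion [2, 2]

Answer: M ≅ ℤ/2 ⊕ ℤ/2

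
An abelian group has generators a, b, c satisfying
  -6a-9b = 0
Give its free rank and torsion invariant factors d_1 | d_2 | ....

Answer: M ≅ ℤ^2 ⊕ ℤ/3

Derivation:
rank_ℚ(R)=1; free=3−1=2
SNF(R) diag = [3] → torsion [3]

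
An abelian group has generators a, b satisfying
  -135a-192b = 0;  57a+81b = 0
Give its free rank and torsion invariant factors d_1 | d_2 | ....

Answer: M ≅ ℤ/3 ⊕ ℤ/3

Derivation:
rank_ℚ(R)=2; free=2−2=0
SNF(R) diag = [3, 3] → torsion [3, 3]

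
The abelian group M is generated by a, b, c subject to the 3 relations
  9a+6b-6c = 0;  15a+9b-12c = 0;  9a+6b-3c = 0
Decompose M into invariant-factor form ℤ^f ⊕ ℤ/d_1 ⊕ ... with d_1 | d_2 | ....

rank_ℚ(R)=3; free=3−3=0
SNF(R) diag = [3, 3, 3] → torsion [3, 3, 3]

Answer: M ≅ ℤ/3 ⊕ ℤ/3 ⊕ ℤ/3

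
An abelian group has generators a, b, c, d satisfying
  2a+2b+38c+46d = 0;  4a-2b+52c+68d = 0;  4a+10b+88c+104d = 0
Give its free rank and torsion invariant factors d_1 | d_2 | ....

rank_ℚ(R)=3; free=4−3=1
SNF(R) diag = [2, 6, 12] → torsion [2, 6, 12]

Answer: M ≅ ℤ^1 ⊕ ℤ/2 ⊕ ℤ/6 ⊕ ℤ/12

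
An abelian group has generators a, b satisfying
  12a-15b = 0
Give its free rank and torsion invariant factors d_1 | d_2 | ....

Answer: M ≅ ℤ^1 ⊕ ℤ/3

Derivation:
rank_ℚ(R)=1; free=2−1=1
SNF(R) diag = [3] → torsion [3]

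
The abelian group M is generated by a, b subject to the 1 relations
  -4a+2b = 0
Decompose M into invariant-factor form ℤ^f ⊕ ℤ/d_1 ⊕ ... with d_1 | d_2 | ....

rank_ℚ(R)=1; free=2−1=1
SNF(R) diag = [2] → torsion [2]

Answer: M ≅ ℤ^1 ⊕ ℤ/2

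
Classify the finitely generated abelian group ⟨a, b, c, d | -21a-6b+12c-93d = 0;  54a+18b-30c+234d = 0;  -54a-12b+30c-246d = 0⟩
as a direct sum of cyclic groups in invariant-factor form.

Answer: M ≅ ℤ^1 ⊕ ℤ/3 ⊕ ℤ/6 ⊕ ℤ/6

Derivation:
rank_ℚ(R)=3; free=4−3=1
SNF(R) diag = [3, 6, 6] → torsion [3, 6, 6]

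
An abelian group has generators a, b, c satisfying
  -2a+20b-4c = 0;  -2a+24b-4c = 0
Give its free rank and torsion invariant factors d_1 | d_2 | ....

Answer: M ≅ ℤ^1 ⊕ ℤ/2 ⊕ ℤ/4

Derivation:
rank_ℚ(R)=2; free=3−2=1
SNF(R) diag = [2, 4] → torsion [2, 4]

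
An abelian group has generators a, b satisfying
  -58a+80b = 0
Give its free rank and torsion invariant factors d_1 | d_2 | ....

rank_ℚ(R)=1; free=2−1=1
SNF(R) diag = [2] → torsion [2]

Answer: M ≅ ℤ^1 ⊕ ℤ/2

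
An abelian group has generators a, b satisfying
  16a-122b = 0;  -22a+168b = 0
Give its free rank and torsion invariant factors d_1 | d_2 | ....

Answer: M ≅ ℤ/2 ⊕ ℤ/2

Derivation:
rank_ℚ(R)=2; free=2−2=0
SNF(R) diag = [2, 2] → torsion [2, 2]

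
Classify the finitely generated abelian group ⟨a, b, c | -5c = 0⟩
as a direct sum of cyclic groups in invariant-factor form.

Answer: M ≅ ℤ^2 ⊕ ℤ/5

Derivation:
rank_ℚ(R)=1; free=3−1=2
SNF(R) diag = [5] → torsion [5]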